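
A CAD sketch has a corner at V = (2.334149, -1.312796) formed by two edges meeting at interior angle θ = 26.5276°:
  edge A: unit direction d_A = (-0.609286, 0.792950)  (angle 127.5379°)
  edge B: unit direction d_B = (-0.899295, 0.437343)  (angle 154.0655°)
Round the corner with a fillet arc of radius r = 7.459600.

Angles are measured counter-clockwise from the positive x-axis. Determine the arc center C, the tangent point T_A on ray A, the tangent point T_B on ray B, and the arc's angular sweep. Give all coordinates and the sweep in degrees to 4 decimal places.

bisector direction at 140.8017° = (-0.774963,0.632006)
center distance |VC| = r/sin(θ/2) = 7.459600/sin(13.2638°) = 32.512937
C = V + |VC|·bis = (-22.8622,19.2356)
T_A = V + ((C−V)·d_A)·d_A = V + 31.6456·d_A = (-16.9471,23.7806)
T_B = V + ((C−V)·d_B)·d_B = V + 31.6456·d_B = (-26.1246,12.5272)
sweep = 180° − θ = 153.4724°

center=(-22.8622,19.2356) T_A=(-16.9471,23.7806) T_B=(-26.1246,12.5272) sweep=153.4724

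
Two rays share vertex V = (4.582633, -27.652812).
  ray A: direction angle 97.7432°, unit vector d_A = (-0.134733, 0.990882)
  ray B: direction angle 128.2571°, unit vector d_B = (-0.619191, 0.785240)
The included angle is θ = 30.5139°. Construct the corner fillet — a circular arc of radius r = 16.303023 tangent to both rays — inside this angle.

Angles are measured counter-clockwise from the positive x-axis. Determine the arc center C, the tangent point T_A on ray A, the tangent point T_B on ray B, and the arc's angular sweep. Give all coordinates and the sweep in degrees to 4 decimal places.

bisector direction at 113.0002° = (-0.390734,0.920504)
center distance |VC| = r/sin(θ/2) = 16.303023/sin(15.2569°) = 61.953760
C = V + |VC|·bis = (-19.6248,29.3759)
T_A = V + ((C−V)·d_A)·d_A = V + 59.7702·d_A = (-3.4704,31.5724)
T_B = V + ((C−V)·d_B)·d_B = V + 59.7702·d_B = (-32.4266,19.2812)
sweep = 180° − θ = 149.4861°

center=(-19.6248,29.3759) T_A=(-3.4704,31.5724) T_B=(-32.4266,19.2812) sweep=149.4861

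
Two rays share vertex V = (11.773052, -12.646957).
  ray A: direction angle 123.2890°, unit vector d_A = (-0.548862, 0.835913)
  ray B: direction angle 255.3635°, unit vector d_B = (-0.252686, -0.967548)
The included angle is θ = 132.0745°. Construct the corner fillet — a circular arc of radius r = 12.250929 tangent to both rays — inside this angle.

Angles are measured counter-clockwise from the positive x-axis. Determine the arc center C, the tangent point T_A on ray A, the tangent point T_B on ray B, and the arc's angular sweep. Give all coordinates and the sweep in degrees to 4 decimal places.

bisector direction at 189.3263° = (-0.986782,-0.162056)
center distance |VC| = r/sin(θ/2) = 12.250929/sin(66.0373°) = 13.406434
C = V + |VC|·bis = (-1.4562,-14.8195)
T_A = V + ((C−V)·d_A)·d_A = V + 5.4449·d_A = (8.7845,-8.0955)
T_B = V + ((C−V)·d_B)·d_B = V + 5.4449·d_B = (10.3972,-17.9152)
sweep = 180° − θ = 47.9255°

center=(-1.4562,-14.8195) T_A=(8.7845,-8.0955) T_B=(10.3972,-17.9152) sweep=47.9255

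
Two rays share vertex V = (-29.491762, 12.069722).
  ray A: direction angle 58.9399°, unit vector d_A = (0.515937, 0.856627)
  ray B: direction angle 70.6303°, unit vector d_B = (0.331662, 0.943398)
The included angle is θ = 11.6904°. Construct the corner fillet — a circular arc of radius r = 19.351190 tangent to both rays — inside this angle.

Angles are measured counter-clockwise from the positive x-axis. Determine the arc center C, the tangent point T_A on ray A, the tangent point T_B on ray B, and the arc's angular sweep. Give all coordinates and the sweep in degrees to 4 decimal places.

center=(51.4568,183.9781) T_A=(68.0335,173.9941) T_B=(33.2009,190.3961) sweep=168.3096

bisector direction at 64.7851° = (0.426015,0.904716)
center distance |VC| = r/sin(θ/2) = 19.351190/sin(5.8452°) = 190.013531
C = V + |VC|·bis = (51.4568,183.9781)
T_A = V + ((C−V)·d_A)·d_A = V + 189.0256·d_A = (68.0335,173.9941)
T_B = V + ((C−V)·d_B)·d_B = V + 189.0256·d_B = (33.2009,190.3961)
sweep = 180° − θ = 168.3096°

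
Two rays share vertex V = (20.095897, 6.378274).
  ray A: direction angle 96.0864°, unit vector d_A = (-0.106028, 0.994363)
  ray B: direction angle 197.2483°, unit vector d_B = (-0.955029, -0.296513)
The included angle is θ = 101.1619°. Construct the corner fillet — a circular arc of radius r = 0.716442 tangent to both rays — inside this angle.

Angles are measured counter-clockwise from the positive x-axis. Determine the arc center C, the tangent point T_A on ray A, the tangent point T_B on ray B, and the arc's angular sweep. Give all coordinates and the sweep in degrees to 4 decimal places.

bisector direction at 146.6673° = (-0.835494,0.549499)
center distance |VC| = r/sin(θ/2) = 0.716442/sin(50.5810°) = 0.927406
C = V + |VC|·bis = (19.3211,6.8879)
T_A = V + ((C−V)·d_A)·d_A = V + 0.5889·d_A = (20.0335,6.9638)
T_B = V + ((C−V)·d_B)·d_B = V + 0.5889·d_B = (19.5335,6.2037)
sweep = 180° − θ = 78.8381°

center=(19.3211,6.8879) T_A=(20.0335,6.9638) T_B=(19.5335,6.2037) sweep=78.8381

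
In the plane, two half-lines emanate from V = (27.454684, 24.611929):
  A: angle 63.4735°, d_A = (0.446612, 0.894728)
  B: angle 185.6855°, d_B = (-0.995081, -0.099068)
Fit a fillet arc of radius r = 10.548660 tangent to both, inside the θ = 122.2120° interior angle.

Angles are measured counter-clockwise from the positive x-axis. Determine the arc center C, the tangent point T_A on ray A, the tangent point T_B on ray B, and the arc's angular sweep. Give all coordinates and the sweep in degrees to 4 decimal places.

center=(20.6166,34.5319) T_A=(30.0547,29.8208) T_B=(21.6616,24.0352) sweep=57.7880

bisector direction at 124.5795° = (-0.567549,0.823339)
center distance |VC| = r/sin(θ/2) = 10.548660/sin(61.1060°) = 12.048518
C = V + |VC|·bis = (20.6166,34.5319)
T_A = V + ((C−V)·d_A)·d_A = V + 5.8217·d_A = (30.0547,29.8208)
T_B = V + ((C−V)·d_B)·d_B = V + 5.8217·d_B = (21.6616,24.0352)
sweep = 180° − θ = 57.7880°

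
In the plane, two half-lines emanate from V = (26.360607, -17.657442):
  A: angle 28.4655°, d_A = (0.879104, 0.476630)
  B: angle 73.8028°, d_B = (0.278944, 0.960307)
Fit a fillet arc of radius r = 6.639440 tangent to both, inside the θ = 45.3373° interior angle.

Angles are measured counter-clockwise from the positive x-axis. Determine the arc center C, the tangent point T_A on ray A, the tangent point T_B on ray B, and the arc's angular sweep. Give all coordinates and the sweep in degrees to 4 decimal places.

bisector direction at 51.1341° = (0.627499,0.778617)
center distance |VC| = r/sin(θ/2) = 6.639440/sin(22.6686°) = 17.227346
C = V + |VC|·bis = (37.1708,-4.2439)
T_A = V + ((C−V)·d_A)·d_A = V + 15.8965·d_A = (40.3353,-10.0807)
T_B = V + ((C−V)·d_B)·d_B = V + 15.8965·d_B = (30.7948,-2.3919)
sweep = 180° − θ = 134.6627°

center=(37.1708,-4.2439) T_A=(40.3353,-10.0807) T_B=(30.7948,-2.3919) sweep=134.6627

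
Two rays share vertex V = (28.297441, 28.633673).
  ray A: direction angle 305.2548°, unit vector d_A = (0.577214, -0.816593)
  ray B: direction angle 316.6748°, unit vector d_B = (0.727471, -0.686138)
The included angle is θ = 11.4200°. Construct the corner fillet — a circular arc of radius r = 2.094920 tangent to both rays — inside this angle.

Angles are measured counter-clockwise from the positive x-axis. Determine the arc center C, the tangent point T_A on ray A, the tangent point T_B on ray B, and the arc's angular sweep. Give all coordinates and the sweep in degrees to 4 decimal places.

center=(42.1016,12.7341) T_A=(40.3909,11.5249) T_B=(43.5390,14.2581) sweep=168.5800

bisector direction at 310.9648° = (0.655595,-0.755112)
center distance |VC| = r/sin(θ/2) = 2.094920/sin(5.7100°) = 21.055865
C = V + |VC|·bis = (42.1016,12.7341)
T_A = V + ((C−V)·d_A)·d_A = V + 20.9514·d_A = (40.3909,11.5249)
T_B = V + ((C−V)·d_B)·d_B = V + 20.9514·d_B = (43.5390,14.2581)
sweep = 180° − θ = 168.5800°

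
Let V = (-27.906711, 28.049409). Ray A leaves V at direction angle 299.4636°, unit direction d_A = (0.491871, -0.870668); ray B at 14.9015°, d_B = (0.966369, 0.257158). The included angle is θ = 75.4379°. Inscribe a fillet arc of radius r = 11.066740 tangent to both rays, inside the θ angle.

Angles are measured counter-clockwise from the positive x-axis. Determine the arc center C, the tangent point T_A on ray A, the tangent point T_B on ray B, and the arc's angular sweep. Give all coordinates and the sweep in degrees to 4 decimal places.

bisector direction at 337.1825° = (0.921745,-0.387796)
center distance |VC| = r/sin(θ/2) = 11.066740/sin(37.7189°) = 18.089154
C = V + |VC|·bis = (-11.2331,21.0345)
T_A = V + ((C−V)·d_A)·d_A = V + 14.3089·d_A = (-20.8686,15.5911)
T_B = V + ((C−V)·d_B)·d_B = V + 14.3089·d_B = (-14.0790,31.7291)
sweep = 180° − θ = 104.5621°

center=(-11.2331,21.0345) T_A=(-20.8686,15.5911) T_B=(-14.0790,31.7291) sweep=104.5621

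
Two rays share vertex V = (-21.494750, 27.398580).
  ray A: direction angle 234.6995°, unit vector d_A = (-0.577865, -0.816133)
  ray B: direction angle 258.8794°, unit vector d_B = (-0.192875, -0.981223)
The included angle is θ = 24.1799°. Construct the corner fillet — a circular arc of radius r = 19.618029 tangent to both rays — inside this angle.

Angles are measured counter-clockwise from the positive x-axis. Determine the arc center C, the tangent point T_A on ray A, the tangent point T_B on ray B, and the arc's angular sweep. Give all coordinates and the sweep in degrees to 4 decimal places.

center=(-58.4095,-58.6862) T_A=(-74.4204,-47.3496) T_B=(-39.1598,-62.4700) sweep=155.8201

bisector direction at 246.7895° = (-0.394111,-0.919063)
center distance |VC| = r/sin(θ/2) = 19.618029/sin(12.0899°) = 93.665816
C = V + |VC|·bis = (-58.4095,-58.6862)
T_A = V + ((C−V)·d_A)·d_A = V + 91.5883·d_A = (-74.4204,-47.3496)
T_B = V + ((C−V)·d_B)·d_B = V + 91.5883·d_B = (-39.1598,-62.4700)
sweep = 180° − θ = 155.8201°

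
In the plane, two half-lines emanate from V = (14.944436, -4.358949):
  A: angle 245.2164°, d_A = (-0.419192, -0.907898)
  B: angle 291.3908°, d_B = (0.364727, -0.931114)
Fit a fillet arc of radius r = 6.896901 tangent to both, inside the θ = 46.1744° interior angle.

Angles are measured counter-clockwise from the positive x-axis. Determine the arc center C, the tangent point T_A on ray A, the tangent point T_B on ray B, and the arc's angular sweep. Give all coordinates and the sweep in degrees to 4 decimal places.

bisector direction at 268.3036° = (-0.029603,-0.999562)
center distance |VC| = r/sin(θ/2) = 6.896901/sin(23.0872°) = 17.588230
C = V + |VC|·bis = (14.4238,-21.9395)
T_A = V + ((C−V)·d_A)·d_A = V + 16.1796·d_A = (8.1621,-19.0483)
T_B = V + ((C−V)·d_B)·d_B = V + 16.1796·d_B = (20.8456,-19.4240)
sweep = 180° − θ = 133.8256°

center=(14.4238,-21.9395) T_A=(8.1621,-19.0483) T_B=(20.8456,-19.4240) sweep=133.8256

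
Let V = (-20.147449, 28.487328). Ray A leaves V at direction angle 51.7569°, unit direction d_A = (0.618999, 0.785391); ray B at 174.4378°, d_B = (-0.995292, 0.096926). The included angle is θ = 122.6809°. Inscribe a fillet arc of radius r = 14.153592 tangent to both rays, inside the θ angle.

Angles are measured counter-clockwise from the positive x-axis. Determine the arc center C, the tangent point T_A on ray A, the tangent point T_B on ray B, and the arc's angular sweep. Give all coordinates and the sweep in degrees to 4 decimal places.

bisector direction at 113.0973° = (-0.392295,0.919840)
center distance |VC| = r/sin(θ/2) = 14.153592/sin(61.3404°) = 16.129726
C = V + |VC|·bis = (-26.4751,43.3241)
T_A = V + ((C−V)·d_A)·d_A = V + 7.7359·d_A = (-15.3589,34.5630)
T_B = V + ((C−V)·d_B)·d_B = V + 7.7359·d_B = (-27.8469,29.2371)
sweep = 180° − θ = 57.3191°

center=(-26.4751,43.3241) T_A=(-15.3589,34.5630) T_B=(-27.8469,29.2371) sweep=57.3191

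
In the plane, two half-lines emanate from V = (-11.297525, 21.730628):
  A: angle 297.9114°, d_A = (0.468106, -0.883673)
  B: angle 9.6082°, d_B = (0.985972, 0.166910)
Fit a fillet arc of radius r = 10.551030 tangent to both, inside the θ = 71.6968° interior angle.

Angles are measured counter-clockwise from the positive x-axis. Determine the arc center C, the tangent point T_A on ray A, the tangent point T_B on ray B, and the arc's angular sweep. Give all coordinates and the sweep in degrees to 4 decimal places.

bisector direction at 333.7598° = (0.896948,-0.442135)
center distance |VC| = r/sin(θ/2) = 10.551030/sin(35.8484°) = 18.016159
C = V + |VC|·bis = (4.8620,13.7650)
T_A = V + ((C−V)·d_A)·d_A = V + 14.6033·d_A = (-4.4616,8.8261)
T_B = V + ((C−V)·d_B)·d_B = V + 14.6033·d_B = (3.1010,24.1681)
sweep = 180° − θ = 108.3032°

center=(4.8620,13.7650) T_A=(-4.4616,8.8261) T_B=(3.1010,24.1681) sweep=108.3032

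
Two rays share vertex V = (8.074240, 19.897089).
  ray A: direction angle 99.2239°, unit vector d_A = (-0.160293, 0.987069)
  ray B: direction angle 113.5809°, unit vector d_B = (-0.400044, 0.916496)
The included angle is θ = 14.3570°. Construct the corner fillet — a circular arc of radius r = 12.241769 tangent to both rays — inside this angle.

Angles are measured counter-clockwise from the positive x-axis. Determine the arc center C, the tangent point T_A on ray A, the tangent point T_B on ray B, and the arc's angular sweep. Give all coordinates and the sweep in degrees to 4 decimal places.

center=(-19.5892,113.8749) T_A=(-7.5057,115.8372) T_B=(-30.8087,108.9777) sweep=165.6430

bisector direction at 106.4024° = (-0.282382,0.959302)
center distance |VC| = r/sin(θ/2) = 12.241769/sin(7.1785°) = 97.964766
C = V + |VC|·bis = (-19.5892,113.8749)
T_A = V + ((C−V)·d_A)·d_A = V + 97.1969·d_A = (-7.5057,115.8372)
T_B = V + ((C−V)·d_B)·d_B = V + 97.1969·d_B = (-30.8087,108.9777)
sweep = 180° − θ = 165.6430°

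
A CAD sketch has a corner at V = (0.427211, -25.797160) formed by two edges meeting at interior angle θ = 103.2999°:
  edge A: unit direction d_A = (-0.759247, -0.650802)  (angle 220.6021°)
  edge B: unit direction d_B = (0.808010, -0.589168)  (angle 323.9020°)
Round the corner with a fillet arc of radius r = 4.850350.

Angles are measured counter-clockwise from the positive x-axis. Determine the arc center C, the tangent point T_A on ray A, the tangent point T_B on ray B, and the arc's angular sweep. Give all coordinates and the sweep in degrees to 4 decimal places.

center=(0.6702,-31.9772) T_A=(-2.4864,-28.2946) T_B=(3.5279,-28.0581) sweep=76.7001

bisector direction at 272.2521° = (0.039296,-0.999228)
center distance |VC| = r/sin(θ/2) = 4.850350/sin(51.6499°) = 6.184820
C = V + |VC|·bis = (0.6702,-31.9772)
T_A = V + ((C−V)·d_A)·d_A = V + 3.8375·d_A = (-2.4864,-28.2946)
T_B = V + ((C−V)·d_B)·d_B = V + 3.8375·d_B = (3.5279,-28.0581)
sweep = 180° − θ = 76.7001°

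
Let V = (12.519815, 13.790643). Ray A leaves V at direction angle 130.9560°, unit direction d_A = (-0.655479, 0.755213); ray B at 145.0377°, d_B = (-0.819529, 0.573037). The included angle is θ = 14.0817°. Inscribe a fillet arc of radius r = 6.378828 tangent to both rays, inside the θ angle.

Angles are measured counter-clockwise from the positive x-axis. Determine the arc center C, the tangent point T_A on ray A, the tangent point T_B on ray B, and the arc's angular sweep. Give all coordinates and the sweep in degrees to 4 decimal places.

bisector direction at 137.9968° = (-0.743108,0.669171)
center distance |VC| = r/sin(θ/2) = 6.378828/sin(7.0408°) = 52.039370
C = V + |VC|·bis = (-26.1511,48.6139)
T_A = V + ((C−V)·d_A)·d_A = V + 51.6469·d_A = (-21.3337,52.7951)
T_B = V + ((C−V)·d_B)·d_B = V + 51.6469·d_B = (-29.8064,43.3863)
sweep = 180° − θ = 165.9183°

center=(-26.1511,48.6139) T_A=(-21.3337,52.7951) T_B=(-29.8064,43.3863) sweep=165.9183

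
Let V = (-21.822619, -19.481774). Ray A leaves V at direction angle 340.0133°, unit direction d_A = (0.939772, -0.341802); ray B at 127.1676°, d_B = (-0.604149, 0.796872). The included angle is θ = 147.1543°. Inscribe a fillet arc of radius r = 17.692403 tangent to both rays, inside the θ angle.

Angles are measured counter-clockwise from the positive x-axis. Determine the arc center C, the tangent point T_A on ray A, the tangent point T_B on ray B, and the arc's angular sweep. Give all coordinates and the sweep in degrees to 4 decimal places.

bisector direction at 53.5905° = (0.593553,0.804795)
center distance |VC| = r/sin(θ/2) = 17.692403/sin(73.5772°) = 18.444932
C = V + |VC|·bis = (-10.8746,-4.6374)
T_A = V + ((C−V)·d_A)·d_A = V + 5.2148·d_A = (-16.9219,-21.2642)
T_B = V + ((C−V)·d_B)·d_B = V + 5.2148·d_B = (-24.9731,-15.3262)
sweep = 180° − θ = 32.8457°

center=(-10.8746,-4.6374) T_A=(-16.9219,-21.2642) T_B=(-24.9731,-15.3262) sweep=32.8457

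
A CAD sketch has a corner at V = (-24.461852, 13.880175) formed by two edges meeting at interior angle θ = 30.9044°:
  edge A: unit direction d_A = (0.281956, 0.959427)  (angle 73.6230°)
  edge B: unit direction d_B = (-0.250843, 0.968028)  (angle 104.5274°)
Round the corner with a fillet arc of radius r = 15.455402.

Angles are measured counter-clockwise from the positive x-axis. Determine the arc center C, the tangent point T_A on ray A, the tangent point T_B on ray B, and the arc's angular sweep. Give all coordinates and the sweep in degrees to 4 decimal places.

bisector direction at 89.0752° = (0.016140,0.999870)
center distance |VC| = r/sin(θ/2) = 15.455402/sin(15.4522°) = 58.008292
C = V + |VC|·bis = (-23.5256,71.8809)
T_A = V + ((C−V)·d_A)·d_A = V + 55.9115·d_A = (-8.6973,67.5232)
T_B = V + ((C−V)·d_B)·d_B = V + 55.9115·d_B = (-38.4869,68.0040)
sweep = 180° − θ = 149.0956°

center=(-23.5256,71.8809) T_A=(-8.6973,67.5232) T_B=(-38.4869,68.0040) sweep=149.0956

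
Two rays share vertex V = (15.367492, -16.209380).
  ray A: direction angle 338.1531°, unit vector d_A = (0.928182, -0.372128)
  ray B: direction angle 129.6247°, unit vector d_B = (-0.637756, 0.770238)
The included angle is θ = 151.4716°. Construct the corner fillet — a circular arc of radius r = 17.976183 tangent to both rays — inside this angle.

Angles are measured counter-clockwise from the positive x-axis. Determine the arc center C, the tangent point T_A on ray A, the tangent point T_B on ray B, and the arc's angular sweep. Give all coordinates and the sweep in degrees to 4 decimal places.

center=(26.2988,-1.2249) T_A=(19.6094,-17.9100) T_B=(12.4529,-12.6893) sweep=28.5284

bisector direction at 53.8889° = (0.589353,0.807876)
center distance |VC| = r/sin(θ/2) = 17.976183/sin(75.7358°) = 18.548021
C = V + |VC|·bis = (26.2988,-1.2249)
T_A = V + ((C−V)·d_A)·d_A = V + 4.5701·d_A = (19.6094,-17.9100)
T_B = V + ((C−V)·d_B)·d_B = V + 4.5701·d_B = (12.4529,-12.6893)
sweep = 180° − θ = 28.5284°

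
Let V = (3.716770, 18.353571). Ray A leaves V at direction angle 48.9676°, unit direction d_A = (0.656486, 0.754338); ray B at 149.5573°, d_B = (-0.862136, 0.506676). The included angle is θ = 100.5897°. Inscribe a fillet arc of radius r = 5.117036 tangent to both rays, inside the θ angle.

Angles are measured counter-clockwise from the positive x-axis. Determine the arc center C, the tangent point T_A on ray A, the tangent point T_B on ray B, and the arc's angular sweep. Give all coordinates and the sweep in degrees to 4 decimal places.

bisector direction at 99.2625° = (-0.160957,0.986961)
center distance |VC| = r/sin(θ/2) = 5.117036/sin(50.2948°) = 6.651184
C = V + |VC|·bis = (2.6462,24.9180)
T_A = V + ((C−V)·d_A)·d_A = V + 4.2490·d_A = (6.5062,21.5588)
T_B = V + ((C−V)·d_B)·d_B = V + 4.2490·d_B = (0.0535,20.5065)
sweep = 180° − θ = 79.4103°

center=(2.6462,24.9180) T_A=(6.5062,21.5588) T_B=(0.0535,20.5065) sweep=79.4103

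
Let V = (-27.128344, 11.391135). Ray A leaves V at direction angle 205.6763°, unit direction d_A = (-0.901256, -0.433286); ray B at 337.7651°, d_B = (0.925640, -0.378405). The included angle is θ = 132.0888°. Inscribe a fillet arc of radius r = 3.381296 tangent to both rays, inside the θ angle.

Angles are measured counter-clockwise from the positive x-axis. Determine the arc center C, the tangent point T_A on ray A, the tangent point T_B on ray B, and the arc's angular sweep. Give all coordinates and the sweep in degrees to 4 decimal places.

center=(-27.0172,7.6928) T_A=(-28.4823,10.7402) T_B=(-25.7377,10.8227) sweep=47.9112

bisector direction at 271.7207° = (0.030027,-0.999549)
center distance |VC| = r/sin(θ/2) = 3.381296/sin(66.0444°) = 3.700014
C = V + |VC|·bis = (-27.0172,7.6928)
T_A = V + ((C−V)·d_A)·d_A = V + 1.5023·d_A = (-28.4823,10.7402)
T_B = V + ((C−V)·d_B)·d_B = V + 1.5023·d_B = (-25.7377,10.8227)
sweep = 180° − θ = 47.9112°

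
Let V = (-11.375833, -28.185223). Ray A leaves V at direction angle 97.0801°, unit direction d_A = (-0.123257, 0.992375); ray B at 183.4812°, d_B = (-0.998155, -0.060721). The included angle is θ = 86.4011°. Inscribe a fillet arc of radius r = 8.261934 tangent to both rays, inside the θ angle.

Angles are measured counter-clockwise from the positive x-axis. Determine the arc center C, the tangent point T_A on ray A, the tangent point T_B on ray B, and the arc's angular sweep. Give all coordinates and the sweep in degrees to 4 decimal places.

bisector direction at 140.2807° = (-0.769184,0.639028)
center distance |VC| = r/sin(θ/2) = 8.261934/sin(43.2005°) = 12.069074
C = V + |VC|·bis = (-20.6592,-20.4728)
T_A = V + ((C−V)·d_A)·d_A = V + 8.7979·d_A = (-12.4602,-19.4544)
T_B = V + ((C−V)·d_B)·d_B = V + 8.7979·d_B = (-20.1575,-28.7194)
sweep = 180° − θ = 93.5989°

center=(-20.6592,-20.4728) T_A=(-12.4602,-19.4544) T_B=(-20.1575,-28.7194) sweep=93.5989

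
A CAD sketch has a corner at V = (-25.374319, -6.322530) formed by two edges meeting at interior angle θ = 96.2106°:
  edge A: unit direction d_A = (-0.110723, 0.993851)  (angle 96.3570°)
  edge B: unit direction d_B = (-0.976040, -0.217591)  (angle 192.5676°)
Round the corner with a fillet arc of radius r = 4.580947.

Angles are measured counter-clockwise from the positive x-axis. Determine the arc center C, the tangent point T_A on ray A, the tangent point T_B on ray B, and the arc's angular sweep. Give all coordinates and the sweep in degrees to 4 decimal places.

center=(-30.3821,-2.7455) T_A=(-25.8293,-2.2383) T_B=(-29.3853,-7.2167) sweep=83.7894

bisector direction at 144.4623° = (-0.813733,0.581239)
center distance |VC| = r/sin(θ/2) = 4.580947/sin(48.1053°) = 6.154099
C = V + |VC|·bis = (-30.3821,-2.7455)
T_A = V + ((C−V)·d_A)·d_A = V + 4.1095·d_A = (-25.8293,-2.2383)
T_B = V + ((C−V)·d_B)·d_B = V + 4.1095·d_B = (-29.3853,-7.2167)
sweep = 180° − θ = 83.7894°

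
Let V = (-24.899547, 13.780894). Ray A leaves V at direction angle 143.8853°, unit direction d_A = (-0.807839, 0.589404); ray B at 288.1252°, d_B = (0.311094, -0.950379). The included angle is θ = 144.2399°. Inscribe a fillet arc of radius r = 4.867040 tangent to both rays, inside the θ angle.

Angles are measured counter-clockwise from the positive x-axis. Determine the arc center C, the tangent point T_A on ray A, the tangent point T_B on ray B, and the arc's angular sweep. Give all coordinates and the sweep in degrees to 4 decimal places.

center=(-29.0366,10.7746) T_A=(-26.1680,14.7063) T_B=(-24.4111,12.2887) sweep=35.7601

bisector direction at 216.0052° = (-0.808963,-0.587859)
center distance |VC| = r/sin(θ/2) = 4.867040/sin(72.1200°) = 5.114041
C = V + |VC|·bis = (-29.0366,10.7746)
T_A = V + ((C−V)·d_A)·d_A = V + 1.5701·d_A = (-26.1680,14.7063)
T_B = V + ((C−V)·d_B)·d_B = V + 1.5701·d_B = (-24.4111,12.2887)
sweep = 180° − θ = 35.7601°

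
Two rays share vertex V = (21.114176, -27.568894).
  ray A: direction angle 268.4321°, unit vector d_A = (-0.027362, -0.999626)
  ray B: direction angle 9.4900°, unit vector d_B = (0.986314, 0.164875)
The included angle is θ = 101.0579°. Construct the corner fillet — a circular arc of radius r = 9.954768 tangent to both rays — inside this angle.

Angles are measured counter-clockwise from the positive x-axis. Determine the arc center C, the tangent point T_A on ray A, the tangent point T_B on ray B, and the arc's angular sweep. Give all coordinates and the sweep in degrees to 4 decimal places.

center=(30.8409,-36.0358) T_A=(20.8899,-35.7635) T_B=(29.1996,-26.2173) sweep=78.9421

bisector direction at 318.9611° = (0.754263,-0.656572)
center distance |VC| = r/sin(θ/2) = 9.954768/sin(50.5290°) = 12.895681
C = V + |VC|·bis = (30.8409,-36.0358)
T_A = V + ((C−V)·d_A)·d_A = V + 8.1976·d_A = (20.8899,-35.7635)
T_B = V + ((C−V)·d_B)·d_B = V + 8.1976·d_B = (29.1996,-26.2173)
sweep = 180° − θ = 78.9421°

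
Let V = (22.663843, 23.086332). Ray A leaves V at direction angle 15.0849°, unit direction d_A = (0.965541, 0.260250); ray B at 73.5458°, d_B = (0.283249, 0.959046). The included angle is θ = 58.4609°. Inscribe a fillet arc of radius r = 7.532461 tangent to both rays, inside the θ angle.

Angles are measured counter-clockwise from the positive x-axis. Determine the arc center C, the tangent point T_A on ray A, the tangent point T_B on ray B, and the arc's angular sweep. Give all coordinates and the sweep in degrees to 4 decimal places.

bisector direction at 44.3154° = (0.715506,0.698607)
center distance |VC| = r/sin(θ/2) = 7.532461/sin(29.2305°) = 15.425145
C = V + |VC|·bis = (33.7006,33.8624)
T_A = V + ((C−V)·d_A)·d_A = V + 13.4609·d_A = (35.6609,26.5895)
T_B = V + ((C−V)·d_B)·d_B = V + 13.4609·d_B = (26.4766,35.9960)
sweep = 180° − θ = 121.5391°

center=(33.7006,33.8624) T_A=(35.6609,26.5895) T_B=(26.4766,35.9960) sweep=121.5391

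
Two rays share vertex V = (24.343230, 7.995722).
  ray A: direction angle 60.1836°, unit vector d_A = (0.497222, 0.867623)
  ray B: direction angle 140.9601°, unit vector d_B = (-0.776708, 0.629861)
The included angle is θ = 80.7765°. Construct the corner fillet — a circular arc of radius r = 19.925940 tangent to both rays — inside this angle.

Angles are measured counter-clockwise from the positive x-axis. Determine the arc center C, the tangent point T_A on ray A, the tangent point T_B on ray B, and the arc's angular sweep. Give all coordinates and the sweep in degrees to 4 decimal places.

bisector direction at 100.5718° = (-0.183468,0.983026)
center distance |VC| = r/sin(θ/2) = 19.925940/sin(40.3882°) = 30.751629
C = V + |VC|·bis = (18.7013,38.2254)
T_A = V + ((C−V)·d_A)·d_A = V + 23.4226·d_A = (35.9895,28.3177)
T_B = V + ((C−V)·d_B)·d_B = V + 23.4226·d_B = (6.1507,22.7487)
sweep = 180° − θ = 99.2235°

center=(18.7013,38.2254) T_A=(35.9895,28.3177) T_B=(6.1507,22.7487) sweep=99.2235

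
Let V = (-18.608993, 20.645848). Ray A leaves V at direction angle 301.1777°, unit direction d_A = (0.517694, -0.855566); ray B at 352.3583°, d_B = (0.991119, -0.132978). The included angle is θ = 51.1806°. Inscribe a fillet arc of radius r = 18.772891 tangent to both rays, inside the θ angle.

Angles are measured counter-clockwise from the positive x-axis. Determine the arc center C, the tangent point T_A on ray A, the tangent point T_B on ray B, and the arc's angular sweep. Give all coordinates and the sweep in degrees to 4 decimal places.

bisector direction at 326.7680° = (0.836458,-0.548030)
center distance |VC| = r/sin(θ/2) = 18.772891/sin(25.5903°) = 43.462500
C = V + |VC|·bis = (17.7456,-3.1729)
T_A = V + ((C−V)·d_A)·d_A = V + 39.1991·d_A = (1.6841,-12.8915)
T_B = V + ((C−V)·d_B)·d_B = V + 39.1991·d_B = (20.2420,15.4332)
sweep = 180° − θ = 128.8194°

center=(17.7456,-3.1729) T_A=(1.6841,-12.8915) T_B=(20.2420,15.4332) sweep=128.8194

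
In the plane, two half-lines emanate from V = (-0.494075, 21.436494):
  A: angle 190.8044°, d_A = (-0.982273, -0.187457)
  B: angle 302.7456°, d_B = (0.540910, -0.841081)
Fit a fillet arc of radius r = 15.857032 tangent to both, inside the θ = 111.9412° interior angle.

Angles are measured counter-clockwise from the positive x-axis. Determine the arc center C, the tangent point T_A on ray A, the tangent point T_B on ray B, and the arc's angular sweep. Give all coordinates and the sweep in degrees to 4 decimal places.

center=(-8.0393,3.8534) T_A=(-11.0118,19.4293) T_B=(5.2977,12.4306) sweep=68.0588

bisector direction at 246.7750° = (-0.394343,-0.918963)
center distance |VC| = r/sin(θ/2) = 15.857032/sin(55.9706°) = 19.133661
C = V + |VC|·bis = (-8.0393,3.8534)
T_A = V + ((C−V)·d_A)·d_A = V + 10.7075·d_A = (-11.0118,19.4293)
T_B = V + ((C−V)·d_B)·d_B = V + 10.7075·d_B = (5.2977,12.4306)
sweep = 180° − θ = 68.0588°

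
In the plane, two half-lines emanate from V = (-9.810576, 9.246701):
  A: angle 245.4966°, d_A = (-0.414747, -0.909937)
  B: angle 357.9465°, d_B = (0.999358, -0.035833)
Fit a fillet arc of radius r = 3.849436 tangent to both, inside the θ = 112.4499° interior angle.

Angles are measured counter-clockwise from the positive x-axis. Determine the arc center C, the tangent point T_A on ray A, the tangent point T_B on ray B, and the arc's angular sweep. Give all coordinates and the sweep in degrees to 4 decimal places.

center=(-7.3756,5.3075) T_A=(-10.8784,6.9040) T_B=(-7.2377,9.1544) sweep=67.5501

bisector direction at 301.7215° = (0.525792,-0.850613)
center distance |VC| = r/sin(θ/2) = 3.849436/sin(56.2249°) = 4.631031
C = V + |VC|·bis = (-7.3756,5.3075)
T_A = V + ((C−V)·d_A)·d_A = V + 2.5745·d_A = (-10.8784,6.9040)
T_B = V + ((C−V)·d_B)·d_B = V + 2.5745·d_B = (-7.2377,9.1544)
sweep = 180° − θ = 67.5501°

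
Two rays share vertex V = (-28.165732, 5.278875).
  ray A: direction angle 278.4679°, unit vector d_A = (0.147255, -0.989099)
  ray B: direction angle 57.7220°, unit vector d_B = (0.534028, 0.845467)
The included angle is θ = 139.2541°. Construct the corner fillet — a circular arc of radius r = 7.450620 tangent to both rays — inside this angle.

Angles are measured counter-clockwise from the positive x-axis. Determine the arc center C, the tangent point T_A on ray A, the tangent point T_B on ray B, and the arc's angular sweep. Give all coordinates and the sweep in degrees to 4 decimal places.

bisector direction at 348.0949° = (0.978491,-0.206290)
center distance |VC| = r/sin(θ/2) = 7.450620/sin(69.6270°) = 7.947782
C = V + |VC|·bis = (-20.3889,3.6393)
T_A = V + ((C−V)·d_A)·d_A = V + 2.7669·d_A = (-27.7583,2.5422)
T_B = V + ((C−V)·d_B)·d_B = V + 2.7669·d_B = (-26.6882,7.6182)
sweep = 180° − θ = 40.7459°

center=(-20.3889,3.6393) T_A=(-27.7583,2.5422) T_B=(-26.6882,7.6182) sweep=40.7459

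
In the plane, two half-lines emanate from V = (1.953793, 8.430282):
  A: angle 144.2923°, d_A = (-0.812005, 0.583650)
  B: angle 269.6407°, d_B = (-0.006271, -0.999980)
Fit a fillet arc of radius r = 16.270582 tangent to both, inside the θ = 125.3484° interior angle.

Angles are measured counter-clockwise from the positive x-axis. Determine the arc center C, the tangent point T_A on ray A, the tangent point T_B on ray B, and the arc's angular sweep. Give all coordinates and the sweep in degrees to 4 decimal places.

bisector direction at 206.9665° = (-0.891272,-0.453469)
center distance |VC| = r/sin(θ/2) = 16.270582/sin(62.6742°) = 18.314259
C = V + |VC|·bis = (-14.3692,0.1253)
T_A = V + ((C−V)·d_A)·d_A = V + 8.4072·d_A = (-4.8729,13.3371)
T_B = V + ((C−V)·d_B)·d_B = V + 8.4072·d_B = (1.9011,0.0233)
sweep = 180° − θ = 54.6516°

center=(-14.3692,0.1253) T_A=(-4.8729,13.3371) T_B=(1.9011,0.0233) sweep=54.6516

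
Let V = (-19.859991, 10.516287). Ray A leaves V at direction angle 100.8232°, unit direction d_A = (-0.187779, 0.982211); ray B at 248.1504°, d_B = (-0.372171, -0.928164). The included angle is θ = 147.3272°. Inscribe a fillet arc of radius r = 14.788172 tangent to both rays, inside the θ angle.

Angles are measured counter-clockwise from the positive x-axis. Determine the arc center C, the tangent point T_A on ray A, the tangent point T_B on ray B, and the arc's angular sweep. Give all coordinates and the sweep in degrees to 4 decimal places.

center=(-35.1990,11.9968) T_A=(-20.6739,14.7737) T_B=(-21.4732,6.4931) sweep=32.6728

bisector direction at 174.4868° = (-0.995374,0.096075)
center distance |VC| = r/sin(θ/2) = 14.788172/sin(73.6636°) = 15.410337
C = V + |VC|·bis = (-35.1990,11.9968)
T_A = V + ((C−V)·d_A)·d_A = V + 4.3346·d_A = (-20.6739,14.7737)
T_B = V + ((C−V)·d_B)·d_B = V + 4.3346·d_B = (-21.4732,6.4931)
sweep = 180° − θ = 32.6728°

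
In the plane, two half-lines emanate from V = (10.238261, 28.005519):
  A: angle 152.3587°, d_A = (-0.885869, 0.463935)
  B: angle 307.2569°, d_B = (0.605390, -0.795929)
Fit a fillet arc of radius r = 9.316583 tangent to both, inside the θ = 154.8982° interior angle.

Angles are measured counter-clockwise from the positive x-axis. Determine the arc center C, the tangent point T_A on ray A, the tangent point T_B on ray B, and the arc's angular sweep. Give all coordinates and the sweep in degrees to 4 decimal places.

bisector direction at 229.8078° = (-0.645354,-0.763884)
center distance |VC| = r/sin(θ/2) = 9.316583/sin(77.4491°) = 9.544669
C = V + |VC|·bis = (4.0786,20.7145)
T_A = V + ((C−V)·d_A)·d_A = V + 2.0741·d_A = (8.4009,28.9678)
T_B = V + ((C−V)·d_B)·d_B = V + 2.0741·d_B = (11.4939,26.3547)
sweep = 180° − θ = 25.1018°

center=(4.0786,20.7145) T_A=(8.4009,28.9678) T_B=(11.4939,26.3547) sweep=25.1018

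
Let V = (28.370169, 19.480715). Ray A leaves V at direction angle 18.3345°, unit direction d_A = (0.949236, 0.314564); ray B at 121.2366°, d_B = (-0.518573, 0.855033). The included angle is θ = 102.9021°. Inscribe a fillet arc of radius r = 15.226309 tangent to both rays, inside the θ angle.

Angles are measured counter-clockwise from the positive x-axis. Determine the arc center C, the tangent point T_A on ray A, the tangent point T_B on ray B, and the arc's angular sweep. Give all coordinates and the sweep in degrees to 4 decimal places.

center=(35.0974,37.7506) T_A=(39.8871,23.2973) T_B=(22.0784,29.8547) sweep=77.0979

bisector direction at 69.7856° = (0.345535,0.938406)
center distance |VC| = r/sin(θ/2) = 15.226309/sin(51.4511°) = 19.469090
C = V + |VC|·bis = (35.0974,37.7506)
T_A = V + ((C−V)·d_A)·d_A = V + 12.1328·d_A = (39.8871,23.2973)
T_B = V + ((C−V)·d_B)·d_B = V + 12.1328·d_B = (22.0784,29.8547)
sweep = 180° − θ = 77.0979°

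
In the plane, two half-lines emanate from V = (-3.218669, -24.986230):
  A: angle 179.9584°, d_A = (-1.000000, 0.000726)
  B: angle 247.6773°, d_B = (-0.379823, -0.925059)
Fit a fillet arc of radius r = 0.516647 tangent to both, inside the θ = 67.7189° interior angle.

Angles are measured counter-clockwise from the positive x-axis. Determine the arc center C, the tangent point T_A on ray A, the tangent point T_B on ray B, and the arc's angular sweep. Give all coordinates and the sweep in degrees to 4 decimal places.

bisector direction at 213.8178° = (-0.830811,-0.556554)
center distance |VC| = r/sin(θ/2) = 0.516647/sin(33.8595°) = 0.927291
C = V + |VC|·bis = (-3.9891,-25.5023)
T_A = V + ((C−V)·d_A)·d_A = V + 0.7700·d_A = (-3.9887,-24.9857)
T_B = V + ((C−V)·d_B)·d_B = V + 0.7700·d_B = (-3.5111,-25.6986)
sweep = 180° − θ = 112.2811°

center=(-3.9891,-25.5023) T_A=(-3.9887,-24.9857) T_B=(-3.5111,-25.6986) sweep=112.2811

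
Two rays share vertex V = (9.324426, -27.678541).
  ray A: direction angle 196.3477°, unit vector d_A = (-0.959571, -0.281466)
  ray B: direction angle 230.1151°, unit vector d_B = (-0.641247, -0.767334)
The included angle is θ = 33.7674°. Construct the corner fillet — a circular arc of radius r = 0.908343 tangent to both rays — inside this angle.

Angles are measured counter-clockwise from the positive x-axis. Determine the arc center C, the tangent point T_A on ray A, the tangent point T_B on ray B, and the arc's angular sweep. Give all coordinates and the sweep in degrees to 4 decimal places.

bisector direction at 213.2314° = (-0.836464,-0.548022)
center distance |VC| = r/sin(θ/2) = 0.908343/sin(16.8837°) = 3.127580
C = V + |VC|·bis = (6.7083,-29.3925)
T_A = V + ((C−V)·d_A)·d_A = V + 2.9928·d_A = (6.4527,-28.5209)
T_B = V + ((C−V)·d_B)·d_B = V + 2.9928·d_B = (7.4053,-29.9750)
sweep = 180° − θ = 146.2326°

center=(6.7083,-29.3925) T_A=(6.4527,-28.5209) T_B=(7.4053,-29.9750) sweep=146.2326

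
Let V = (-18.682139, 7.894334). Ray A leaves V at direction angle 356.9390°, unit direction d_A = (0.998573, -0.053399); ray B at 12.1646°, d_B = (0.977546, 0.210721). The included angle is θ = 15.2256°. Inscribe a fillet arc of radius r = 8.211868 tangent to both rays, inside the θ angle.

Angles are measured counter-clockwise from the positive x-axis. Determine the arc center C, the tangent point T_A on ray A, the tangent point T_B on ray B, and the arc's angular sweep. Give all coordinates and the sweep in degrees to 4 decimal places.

bisector direction at 4.5518° = (0.996846,0.079360)
center distance |VC| = r/sin(θ/2) = 8.211868/sin(7.6128°) = 61.986736
C = V + |VC|·bis = (43.1091,12.8136)
T_A = V + ((C−V)·d_A)·d_A = V + 61.4404·d_A = (42.6706,4.6135)
T_B = V + ((C−V)·d_B)·d_B = V + 61.4404·d_B = (41.3787,20.8411)
sweep = 180° − θ = 164.7744°

center=(43.1091,12.8136) T_A=(42.6706,4.6135) T_B=(41.3787,20.8411) sweep=164.7744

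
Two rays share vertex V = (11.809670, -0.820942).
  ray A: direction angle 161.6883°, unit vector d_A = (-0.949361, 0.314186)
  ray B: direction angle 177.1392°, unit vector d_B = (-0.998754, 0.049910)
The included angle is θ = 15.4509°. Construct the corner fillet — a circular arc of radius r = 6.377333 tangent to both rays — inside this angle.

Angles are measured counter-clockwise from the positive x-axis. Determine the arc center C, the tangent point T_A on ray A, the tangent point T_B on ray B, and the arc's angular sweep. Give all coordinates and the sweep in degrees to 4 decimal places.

bisector direction at 169.4137° = (-0.982979,0.183715)
center distance |VC| = r/sin(θ/2) = 6.377333/sin(7.7255°) = 47.441092
C = V + |VC|·bis = (-34.8239,7.8947)
T_A = V + ((C−V)·d_A)·d_A = V + 47.0105·d_A = (-32.8203,13.9491)
T_B = V + ((C−V)·d_B)·d_B = V + 47.0105·d_B = (-35.1422,1.5253)
sweep = 180° − θ = 164.5491°

center=(-34.8239,7.8947) T_A=(-32.8203,13.9491) T_B=(-35.1422,1.5253) sweep=164.5491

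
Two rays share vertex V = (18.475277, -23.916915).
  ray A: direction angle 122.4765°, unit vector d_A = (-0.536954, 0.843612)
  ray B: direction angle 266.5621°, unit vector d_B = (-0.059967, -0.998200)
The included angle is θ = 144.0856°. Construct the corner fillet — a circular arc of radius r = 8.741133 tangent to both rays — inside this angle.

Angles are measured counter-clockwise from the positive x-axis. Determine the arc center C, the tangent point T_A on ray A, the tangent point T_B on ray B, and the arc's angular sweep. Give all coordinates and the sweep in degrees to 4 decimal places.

center=(9.5800,-26.2206) T_A=(16.9541,-21.5270) T_B=(18.3054,-26.7448) sweep=35.9144

bisector direction at 194.5193° = (-0.968063,-0.250706)
center distance |VC| = r/sin(θ/2) = 8.741133/sin(72.0428°) = 9.188743
C = V + |VC|·bis = (9.5800,-26.2206)
T_A = V + ((C−V)·d_A)·d_A = V + 2.8329·d_A = (16.9541,-21.5270)
T_B = V + ((C−V)·d_B)·d_B = V + 2.8329·d_B = (18.3054,-26.7448)
sweep = 180° − θ = 35.9144°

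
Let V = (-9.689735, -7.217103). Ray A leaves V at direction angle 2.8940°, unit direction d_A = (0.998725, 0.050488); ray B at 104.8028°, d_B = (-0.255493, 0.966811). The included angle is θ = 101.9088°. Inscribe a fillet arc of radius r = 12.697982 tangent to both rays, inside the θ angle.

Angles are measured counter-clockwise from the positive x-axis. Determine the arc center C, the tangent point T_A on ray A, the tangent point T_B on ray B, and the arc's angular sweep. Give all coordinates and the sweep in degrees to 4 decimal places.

center=(-0.0446,5.9847) T_A=(0.5965,-6.6971) T_B=(-12.3212,2.7404) sweep=78.0912

bisector direction at 53.8484° = (0.589924,0.807459)
center distance |VC| = r/sin(θ/2) = 12.697982/sin(50.9544°) = 16.349792
C = V + |VC|·bis = (-0.0446,5.9847)
T_A = V + ((C−V)·d_A)·d_A = V + 10.2994·d_A = (0.5965,-6.6971)
T_B = V + ((C−V)·d_B)·d_B = V + 10.2994·d_B = (-12.3212,2.7404)
sweep = 180° − θ = 78.0912°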